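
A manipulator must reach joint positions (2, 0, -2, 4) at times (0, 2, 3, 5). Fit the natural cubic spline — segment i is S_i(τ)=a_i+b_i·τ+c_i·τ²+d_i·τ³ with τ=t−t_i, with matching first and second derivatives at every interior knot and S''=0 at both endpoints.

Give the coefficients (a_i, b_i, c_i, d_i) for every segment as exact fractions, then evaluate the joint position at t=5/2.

Δ: Δ0=-1, Δ1=-2, Δ2=3
row 1: diag=6, rhs=-6; c'=1/6, d'=-1
row 2: denom=6−1·1/6=35/6; d'=(30−1·-1)/(35/6)=186/35
back: M2=186/35
back: M1=-1−1/6·186/35=-66/35
M: M0=0, M1=-66/35, M2=186/35, M3=0
seg 0: a=2, c=M0/2=0, d=(M1−M0)/(6·2)=-11/70, b=Δ0−h0·(2M0+M1)/6=-13/35
seg 1: a=0, c=M1/2=-33/35, d=(M2−M1)/(6·1)=6/5, b=Δ1−h1·(2M1+M2)/6=-79/35
seg 2: a=-2, c=M2/2=93/35, d=(M3−M2)/(6·2)=-31/70, b=Δ2−h2·(2M2+M3)/6=-19/35
t_q=5/2 → seg 1, τ=1/2; S=0+-79/35·τ+-33/35·τ²+6/5·τ³=-17/14

  seg 0: a=2 b=-13/35 c=0 d=-11/70
  seg 1: a=0 b=-79/35 c=-33/35 d=6/5
  seg 2: a=-2 b=-19/35 c=93/35 d=-31/70
S(5/2) = -17/14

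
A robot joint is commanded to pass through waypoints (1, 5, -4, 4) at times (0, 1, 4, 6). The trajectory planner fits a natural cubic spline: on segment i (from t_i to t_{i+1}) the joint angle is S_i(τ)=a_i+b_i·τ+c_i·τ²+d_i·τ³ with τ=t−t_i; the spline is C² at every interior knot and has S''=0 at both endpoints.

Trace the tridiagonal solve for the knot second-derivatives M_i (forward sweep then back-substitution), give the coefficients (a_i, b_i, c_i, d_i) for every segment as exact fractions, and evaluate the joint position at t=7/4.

  seg 0: a=1 b=375/71 c=0 d=-91/71
  seg 1: a=5 b=102/71 c=-273/71 d=56/71
  seg 2: a=-4 b=-24/71 c=231/71 d=-77/142
S(7/4) = 4825/1136

Δ: Δ0=4, Δ1=-3, Δ2=4
row 1: diag=8, rhs=-42; c'=3/8, d'=-21/4
row 2: denom=10−3·3/8=71/8; d'=(42−3·-21/4)/(71/8)=462/71
back: M2=462/71
back: M1=-21/4−3/8·462/71=-546/71
M: M0=0, M1=-546/71, M2=462/71, M3=0
seg 0: a=1, c=M0/2=0, d=(M1−M0)/(6·1)=-91/71, b=Δ0−h0·(2M0+M1)/6=375/71
seg 1: a=5, c=M1/2=-273/71, d=(M2−M1)/(6·3)=56/71, b=Δ1−h1·(2M1+M2)/6=102/71
seg 2: a=-4, c=M2/2=231/71, d=(M3−M2)/(6·2)=-77/142, b=Δ2−h2·(2M2+M3)/6=-24/71
t_q=7/4 → seg 1, τ=3/4; S=5+102/71·τ+-273/71·τ²+56/71·τ³=4825/1136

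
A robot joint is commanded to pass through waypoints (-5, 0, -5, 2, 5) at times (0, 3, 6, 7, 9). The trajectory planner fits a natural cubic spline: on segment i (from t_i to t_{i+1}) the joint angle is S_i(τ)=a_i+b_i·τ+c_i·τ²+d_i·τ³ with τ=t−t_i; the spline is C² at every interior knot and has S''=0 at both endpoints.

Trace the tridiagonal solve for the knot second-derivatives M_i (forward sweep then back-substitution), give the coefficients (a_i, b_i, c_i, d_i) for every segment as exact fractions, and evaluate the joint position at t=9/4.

  seg 0: a=-5 b=245/68 c=0 d=-395/1836
  seg 1: a=0 b=-75/34 c=-395/204 d=1295/1836
  seg 2: a=-5 b=355/68 c=75/17 d=-179/68
  seg 3: a=2 b=209/34 c=-237/68 d=79/136
S(9/4) = 2855/4352

Δ: Δ0=5/3, Δ1=-5/3, Δ2=7, Δ3=3/2
row 1: diag=12, rhs=-20; c'=1/4, d'=-5/3
row 2: denom=8−3·1/4=29/4; d'=(52−3·-5/3)/(29/4)=228/29
row 3: denom=6−1·4/29=170/29; d'=(-33−1·228/29)/(170/29)=-237/34
back: M3=-237/34
back: M2=228/29−4/29·-237/34=150/17
back: M1=-5/3−1/4·150/17=-395/102
M: M0=0, M1=-395/102, M2=150/17, M3=-237/34, M4=0
seg 0: a=-5, c=M0/2=0, d=(M1−M0)/(6·3)=-395/1836, b=Δ0−h0·(2M0+M1)/6=245/68
seg 1: a=0, c=M1/2=-395/204, d=(M2−M1)/(6·3)=1295/1836, b=Δ1−h1·(2M1+M2)/6=-75/34
seg 2: a=-5, c=M2/2=75/17, d=(M3−M2)/(6·1)=-179/68, b=Δ2−h2·(2M2+M3)/6=355/68
seg 3: a=2, c=M3/2=-237/68, d=(M4−M3)/(6·2)=79/136, b=Δ3−h3·(2M3+M4)/6=209/34
t_q=9/4 → seg 0, τ=9/4; S=-5+245/68·τ+0·τ²+-395/1836·τ³=2855/4352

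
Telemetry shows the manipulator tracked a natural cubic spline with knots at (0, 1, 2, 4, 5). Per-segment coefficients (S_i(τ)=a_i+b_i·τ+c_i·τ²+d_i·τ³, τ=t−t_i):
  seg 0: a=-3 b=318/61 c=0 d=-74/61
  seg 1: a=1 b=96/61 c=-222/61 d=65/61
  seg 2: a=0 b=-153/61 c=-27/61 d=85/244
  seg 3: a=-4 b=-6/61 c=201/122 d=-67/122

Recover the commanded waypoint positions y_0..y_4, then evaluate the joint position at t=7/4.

y_0=-3 y_1=1 y_2=0 y_3=-4 y_4=-3
S(7/4) = 2275/3904

y_0 = S_0(0) = a_0 = -3
y_1 = S_1(0) = a_1 = 1
y_2 = S_2(0) = a_2 = 0
y_3 = S_3(0) = a_3 = -4
y_4 = S_3(1) = -3
t_q=7/4 is in segment 1 (τ=3/4); S_1(τ)=2275/3904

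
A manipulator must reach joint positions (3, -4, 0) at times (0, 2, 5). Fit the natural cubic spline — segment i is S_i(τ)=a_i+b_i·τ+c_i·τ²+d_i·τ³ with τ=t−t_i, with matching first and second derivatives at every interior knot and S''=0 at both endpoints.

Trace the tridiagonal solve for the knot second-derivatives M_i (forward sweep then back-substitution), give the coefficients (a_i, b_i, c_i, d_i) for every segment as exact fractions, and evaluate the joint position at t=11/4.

Δ: Δ0=-7/2, Δ1=4/3
row 1: diag=10, rhs=29; c'=3/10, d'=29/10
back: M1=29/10
M: M0=0, M1=29/10, M2=0
seg 0: a=3, c=M0/2=0, d=(M1−M0)/(6·2)=29/120, b=Δ0−h0·(2M0+M1)/6=-67/15
seg 1: a=-4, c=M1/2=29/20, d=(M2−M1)/(6·3)=-29/180, b=Δ1−h1·(2M1+M2)/6=-47/30
t_q=11/4 → seg 1, τ=3/4; S=-4+-47/30·τ+29/20·τ²+-29/180·τ³=-5667/1280

  seg 0: a=3 b=-67/15 c=0 d=29/120
  seg 1: a=-4 b=-47/30 c=29/20 d=-29/180
S(11/4) = -5667/1280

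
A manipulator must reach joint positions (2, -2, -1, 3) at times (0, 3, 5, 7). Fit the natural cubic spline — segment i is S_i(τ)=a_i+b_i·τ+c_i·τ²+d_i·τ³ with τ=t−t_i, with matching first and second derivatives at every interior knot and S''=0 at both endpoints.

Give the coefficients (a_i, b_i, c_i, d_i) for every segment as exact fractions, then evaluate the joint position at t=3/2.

Δ: Δ0=-4/3, Δ1=1/2, Δ2=2
row 1: diag=10, rhs=11; c'=1/5, d'=11/10
row 2: denom=8−2·1/5=38/5; d'=(9−2·11/10)/(38/5)=17/19
back: M2=17/19
back: M1=11/10−1/5·17/19=35/38
M: M0=0, M1=35/38, M2=17/19, M3=0
seg 0: a=2, c=M0/2=0, d=(M1−M0)/(6·3)=35/684, b=Δ0−h0·(2M0+M1)/6=-409/228
seg 1: a=-2, c=M1/2=35/76, d=(M2−M1)/(6·2)=-1/456, b=Δ1−h1·(2M1+M2)/6=-47/114
seg 2: a=-1, c=M2/2=17/38, d=(M3−M2)/(6·2)=-17/228, b=Δ2−h2·(2M2+M3)/6=80/57
t_q=3/2 → seg 0, τ=3/2; S=2+-409/228·τ+0·τ²+35/684·τ³=-315/608

  seg 0: a=2 b=-409/228 c=0 d=35/684
  seg 1: a=-2 b=-47/114 c=35/76 d=-1/456
  seg 2: a=-1 b=80/57 c=17/38 d=-17/228
S(3/2) = -315/608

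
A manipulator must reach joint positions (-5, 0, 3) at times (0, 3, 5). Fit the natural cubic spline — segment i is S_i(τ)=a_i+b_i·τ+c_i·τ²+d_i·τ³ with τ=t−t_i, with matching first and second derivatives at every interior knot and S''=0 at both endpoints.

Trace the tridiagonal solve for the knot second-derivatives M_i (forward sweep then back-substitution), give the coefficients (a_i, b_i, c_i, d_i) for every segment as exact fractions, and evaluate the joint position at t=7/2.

  seg 0: a=-5 b=103/60 c=0 d=-1/180
  seg 1: a=0 b=47/30 c=-1/20 d=1/120
S(7/2) = 247/320

Δ: Δ0=5/3, Δ1=3/2
row 1: diag=10, rhs=-1; c'=1/5, d'=-1/10
back: M1=-1/10
M: M0=0, M1=-1/10, M2=0
seg 0: a=-5, c=M0/2=0, d=(M1−M0)/(6·3)=-1/180, b=Δ0−h0·(2M0+M1)/6=103/60
seg 1: a=0, c=M1/2=-1/20, d=(M2−M1)/(6·2)=1/120, b=Δ1−h1·(2M1+M2)/6=47/30
t_q=7/2 → seg 1, τ=1/2; S=0+47/30·τ+-1/20·τ²+1/120·τ³=247/320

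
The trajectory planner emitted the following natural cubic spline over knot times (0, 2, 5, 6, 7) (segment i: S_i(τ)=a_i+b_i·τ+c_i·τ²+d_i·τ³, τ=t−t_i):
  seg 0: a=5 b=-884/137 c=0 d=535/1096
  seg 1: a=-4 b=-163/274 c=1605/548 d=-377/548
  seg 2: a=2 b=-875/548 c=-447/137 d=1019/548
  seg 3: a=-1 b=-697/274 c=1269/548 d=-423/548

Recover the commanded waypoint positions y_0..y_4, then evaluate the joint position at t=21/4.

y_0=5 y_1=-4 y_2=2 y_3=-1 y_4=-2
S(21/4) = 50011/35072

y_0 = S_0(0) = a_0 = 5
y_1 = S_1(0) = a_1 = -4
y_2 = S_2(0) = a_2 = 2
y_3 = S_3(0) = a_3 = -1
y_4 = S_3(1) = -2
t_q=21/4 is in segment 2 (τ=1/4); S_2(τ)=50011/35072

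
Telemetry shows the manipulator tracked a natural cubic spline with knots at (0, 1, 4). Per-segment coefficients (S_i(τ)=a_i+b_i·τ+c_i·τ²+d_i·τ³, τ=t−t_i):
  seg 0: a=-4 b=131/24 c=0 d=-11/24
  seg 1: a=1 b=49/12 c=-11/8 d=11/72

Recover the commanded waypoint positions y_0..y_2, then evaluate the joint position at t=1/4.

y_0 = S_0(0) = a_0 = -4
y_1 = S_1(0) = a_1 = 1
y_2 = S_1(3) = 5
t_q=1/4 is in segment 0 (τ=1/4); S_0(τ)=-1353/512

y_0=-4 y_1=1 y_2=5
S(1/4) = -1353/512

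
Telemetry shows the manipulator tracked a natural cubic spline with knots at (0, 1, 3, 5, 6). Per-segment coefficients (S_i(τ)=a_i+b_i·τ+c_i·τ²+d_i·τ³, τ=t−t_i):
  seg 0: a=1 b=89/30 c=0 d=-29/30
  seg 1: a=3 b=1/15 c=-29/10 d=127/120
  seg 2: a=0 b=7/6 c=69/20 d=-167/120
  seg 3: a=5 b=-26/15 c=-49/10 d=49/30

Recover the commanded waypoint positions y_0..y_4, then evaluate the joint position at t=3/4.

y_0 = S_0(0) = a_0 = 1
y_1 = S_1(0) = a_1 = 3
y_2 = S_2(0) = a_2 = 0
y_3 = S_3(0) = a_3 = 5
y_4 = S_3(1) = 0
t_q=3/4 is in segment 0 (τ=3/4); S_0(τ)=1803/640

y_0=1 y_1=3 y_2=0 y_3=5 y_4=0
S(3/4) = 1803/640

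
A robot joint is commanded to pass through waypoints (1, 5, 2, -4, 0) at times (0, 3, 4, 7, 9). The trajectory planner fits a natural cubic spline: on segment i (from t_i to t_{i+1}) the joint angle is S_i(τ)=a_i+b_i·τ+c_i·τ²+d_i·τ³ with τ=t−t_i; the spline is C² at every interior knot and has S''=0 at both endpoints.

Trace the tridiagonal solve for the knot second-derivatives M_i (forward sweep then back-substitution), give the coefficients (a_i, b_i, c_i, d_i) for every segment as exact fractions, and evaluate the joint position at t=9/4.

Δ: Δ0=4/3, Δ1=-3, Δ2=-2, Δ3=2
row 1: diag=8, rhs=-26; c'=1/8, d'=-13/4
row 2: denom=8−1·1/8=63/8; d'=(6−1·-13/4)/(63/8)=74/63
row 3: denom=10−3·8/21=62/7; d'=(24−3·74/63)/(62/7)=215/93
back: M3=215/93
back: M2=74/63−8/21·215/93=82/279
back: M1=-13/4−1/8·82/279=-917/279
M: M0=0, M1=-917/279, M2=82/279, M3=215/93, M4=0
seg 0: a=1, c=M0/2=0, d=(M1−M0)/(6·3)=-917/5022, b=Δ0−h0·(2M0+M1)/6=1661/558
seg 1: a=5, c=M1/2=-917/558, d=(M2−M1)/(6·1)=37/62, b=Δ1−h1·(2M1+M2)/6=-545/279
seg 2: a=2, c=M2/2=41/279, d=(M3−M2)/(6·3)=563/5022, b=Δ2−h2·(2M2+M3)/6=-1925/558
seg 3: a=-4, c=M3/2=215/186, d=(M4−M3)/(6·2)=-215/1116, b=Δ3−h3·(2M3+M4)/6=128/279
t_q=9/4 → seg 0, τ=9/4; S=1+1661/558·τ+0·τ²+-917/5022·τ³=22291/3968

  seg 0: a=1 b=1661/558 c=0 d=-917/5022
  seg 1: a=5 b=-545/279 c=-917/558 d=37/62
  seg 2: a=2 b=-1925/558 c=41/279 d=563/5022
  seg 3: a=-4 b=128/279 c=215/186 d=-215/1116
S(9/4) = 22291/3968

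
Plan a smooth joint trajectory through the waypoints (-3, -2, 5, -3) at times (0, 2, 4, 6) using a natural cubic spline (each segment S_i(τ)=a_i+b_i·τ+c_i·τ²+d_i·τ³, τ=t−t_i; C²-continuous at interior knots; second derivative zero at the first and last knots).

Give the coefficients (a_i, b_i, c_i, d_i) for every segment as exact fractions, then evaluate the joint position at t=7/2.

  seg 0: a=-3 b=-4/5 c=0 d=13/40
  seg 1: a=-2 b=31/10 c=39/20 d=-7/8
  seg 2: a=5 b=2/5 c=-33/10 d=11/20
S(7/2) = 1307/320

Δ: Δ0=1/2, Δ1=7/2, Δ2=-4
row 1: diag=8, rhs=18; c'=1/4, d'=9/4
row 2: denom=8−2·1/4=15/2; d'=(-45−2·9/4)/(15/2)=-33/5
back: M2=-33/5
back: M1=9/4−1/4·-33/5=39/10
M: M0=0, M1=39/10, M2=-33/5, M3=0
seg 0: a=-3, c=M0/2=0, d=(M1−M0)/(6·2)=13/40, b=Δ0−h0·(2M0+M1)/6=-4/5
seg 1: a=-2, c=M1/2=39/20, d=(M2−M1)/(6·2)=-7/8, b=Δ1−h1·(2M1+M2)/6=31/10
seg 2: a=5, c=M2/2=-33/10, d=(M3−M2)/(6·2)=11/20, b=Δ2−h2·(2M2+M3)/6=2/5
t_q=7/2 → seg 1, τ=3/2; S=-2+31/10·τ+39/20·τ²+-7/8·τ³=1307/320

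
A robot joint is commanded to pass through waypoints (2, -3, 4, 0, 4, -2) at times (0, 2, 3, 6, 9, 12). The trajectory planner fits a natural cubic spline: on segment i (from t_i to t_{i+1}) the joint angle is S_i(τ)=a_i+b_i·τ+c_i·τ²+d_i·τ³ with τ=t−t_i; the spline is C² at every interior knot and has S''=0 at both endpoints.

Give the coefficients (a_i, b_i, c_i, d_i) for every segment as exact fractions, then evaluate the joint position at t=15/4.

Δ: Δ0=-5/2, Δ1=7, Δ2=-4/3, Δ3=4/3, Δ4=-2
row 1: diag=6, rhs=57; c'=1/6, d'=19/2
row 2: denom=8−1·1/6=47/6; d'=(-50−1·19/2)/(47/6)=-357/47
row 3: denom=12−3·18/47=510/47; d'=(16−3·-357/47)/(510/47)=1823/510
row 4: denom=12−3·47/170=1899/170; d'=(-20−3·1823/510)/(1899/170)=-1741/633
back: M4=-1741/633
back: M3=1823/510−47/170·-1741/633=2744/633
back: M2=-357/47−18/47·2744/633=-1953/211
back: M1=19/2−1/6·-1953/211=2330/211
M: M0=0, M1=2330/211, M2=-1953/211, M3=2744/633, M4=-1741/633, M5=0
seg 0: a=2, c=M0/2=0, d=(M1−M0)/(6·2)=1165/1266, b=Δ0−h0·(2M0+M1)/6=-7825/1266
seg 1: a=-3, c=M1/2=1165/211, d=(M2−M1)/(6·1)=-4283/1266, b=Δ1−h1·(2M1+M2)/6=6155/1266
seg 2: a=4, c=M2/2=-1953/422, d=(M3−M2)/(6·3)=8603/11394, b=Δ2−h2·(2M2+M3)/6=3643/633
seg 3: a=0, c=M3/2=1372/633, d=(M4−M3)/(6·3)=-1495/3798, b=Δ3−h3·(2M3+M4)/6=-2059/1266
seg 4: a=4, c=M4/2=-1741/1266, d=(M5−M4)/(6·3)=1741/11394, b=Δ4−h4·(2M4+M5)/6=475/633
t_q=15/4 → seg 2, τ=3/4; S=4+3643/633·τ+-1953/422·τ²+8603/11394·τ³=162903/27008

  seg 0: a=2 b=-7825/1266 c=0 d=1165/1266
  seg 1: a=-3 b=6155/1266 c=1165/211 d=-4283/1266
  seg 2: a=4 b=3643/633 c=-1953/422 d=8603/11394
  seg 3: a=0 b=-2059/1266 c=1372/633 d=-1495/3798
  seg 4: a=4 b=475/633 c=-1741/1266 d=1741/11394
S(15/4) = 162903/27008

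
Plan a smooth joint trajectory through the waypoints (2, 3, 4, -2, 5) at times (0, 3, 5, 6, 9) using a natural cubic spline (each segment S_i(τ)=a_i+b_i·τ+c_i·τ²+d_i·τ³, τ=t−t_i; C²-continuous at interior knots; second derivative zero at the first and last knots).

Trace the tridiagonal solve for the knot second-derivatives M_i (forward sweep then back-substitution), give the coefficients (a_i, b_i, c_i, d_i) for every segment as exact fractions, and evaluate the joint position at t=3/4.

  seg 0: a=2 b=-479/876 c=0 d=257/2628
  seg 1: a=3 b=917/438 c=257/292 d=-1469/1752
  seg 2: a=4 b=-974/219 c=-303/73 d=569/219
  seg 3: a=-2 b=-1085/219 c=266/73 d=-266/657
S(3/4) = 30483/18688

Δ: Δ0=1/3, Δ1=1/2, Δ2=-6, Δ3=7/3
row 1: diag=10, rhs=1; c'=1/5, d'=1/10
row 2: denom=6−2·1/5=28/5; d'=(-39−2·1/10)/(28/5)=-7
row 3: denom=8−1·5/28=219/28; d'=(50−1·-7)/(219/28)=532/73
back: M3=532/73
back: M2=-7−5/28·532/73=-606/73
back: M1=1/10−1/5·-606/73=257/146
M: M0=0, M1=257/146, M2=-606/73, M3=532/73, M4=0
seg 0: a=2, c=M0/2=0, d=(M1−M0)/(6·3)=257/2628, b=Δ0−h0·(2M0+M1)/6=-479/876
seg 1: a=3, c=M1/2=257/292, d=(M2−M1)/(6·2)=-1469/1752, b=Δ1−h1·(2M1+M2)/6=917/438
seg 2: a=4, c=M2/2=-303/73, d=(M3−M2)/(6·1)=569/219, b=Δ2−h2·(2M2+M3)/6=-974/219
seg 3: a=-2, c=M3/2=266/73, d=(M4−M3)/(6·3)=-266/657, b=Δ3−h3·(2M3+M4)/6=-1085/219
t_q=3/4 → seg 0, τ=3/4; S=2+-479/876·τ+0·τ²+257/2628·τ³=30483/18688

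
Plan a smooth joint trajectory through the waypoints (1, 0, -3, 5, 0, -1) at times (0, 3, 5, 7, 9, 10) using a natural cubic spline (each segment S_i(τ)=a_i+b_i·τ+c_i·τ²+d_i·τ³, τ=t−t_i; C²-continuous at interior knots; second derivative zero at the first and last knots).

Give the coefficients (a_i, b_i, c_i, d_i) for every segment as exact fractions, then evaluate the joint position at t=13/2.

Δ: Δ0=-1/3, Δ1=-3/2, Δ2=4, Δ3=-5/2, Δ4=-1
row 1: diag=10, rhs=-7; c'=1/5, d'=-7/10
row 2: denom=8−2·1/5=38/5; d'=(33−2·-7/10)/(38/5)=86/19
row 3: denom=8−2·5/19=142/19; d'=(-39−2·86/19)/(142/19)=-913/142
row 4: denom=6−2·19/71=388/71; d'=(9−2·-913/142)/(388/71)=4
back: M4=4
back: M3=-913/142−19/71·4=-15/2
back: M2=86/19−5/19·-15/2=13/2
back: M1=-7/10−1/5·13/2=-2
M: M0=0, M1=-2, M2=13/2, M3=-15/2, M4=4, M5=0
seg 0: a=1, c=M0/2=0, d=(M1−M0)/(6·3)=-1/9, b=Δ0−h0·(2M0+M1)/6=2/3
seg 1: a=0, c=M1/2=-1, d=(M2−M1)/(6·2)=17/24, b=Δ1−h1·(2M1+M2)/6=-7/3
seg 2: a=-3, c=M2/2=13/4, d=(M3−M2)/(6·2)=-7/6, b=Δ2−h2·(2M2+M3)/6=13/6
seg 3: a=5, c=M3/2=-15/4, d=(M4−M3)/(6·2)=23/24, b=Δ3−h3·(2M3+M4)/6=7/6
seg 4: a=0, c=M4/2=2, d=(M5−M4)/(6·1)=-2/3, b=Δ4−h4·(2M4+M5)/6=-7/3
t_q=13/2 → seg 2, τ=3/2; S=-3+13/6·τ+13/4·τ²+-7/6·τ³=29/8

  seg 0: a=1 b=2/3 c=0 d=-1/9
  seg 1: a=0 b=-7/3 c=-1 d=17/24
  seg 2: a=-3 b=13/6 c=13/4 d=-7/6
  seg 3: a=5 b=7/6 c=-15/4 d=23/24
  seg 4: a=0 b=-7/3 c=2 d=-2/3
S(13/2) = 29/8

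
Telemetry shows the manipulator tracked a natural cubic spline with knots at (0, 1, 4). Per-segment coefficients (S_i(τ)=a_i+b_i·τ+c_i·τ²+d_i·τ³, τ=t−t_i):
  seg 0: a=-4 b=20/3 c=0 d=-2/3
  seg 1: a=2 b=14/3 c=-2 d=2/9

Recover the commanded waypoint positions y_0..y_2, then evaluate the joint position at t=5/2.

y_0 = S_0(0) = a_0 = -4
y_1 = S_1(0) = a_1 = 2
y_2 = S_1(3) = 4
t_q=5/2 is in segment 1 (τ=3/2); S_1(τ)=21/4

y_0=-4 y_1=2 y_2=4
S(5/2) = 21/4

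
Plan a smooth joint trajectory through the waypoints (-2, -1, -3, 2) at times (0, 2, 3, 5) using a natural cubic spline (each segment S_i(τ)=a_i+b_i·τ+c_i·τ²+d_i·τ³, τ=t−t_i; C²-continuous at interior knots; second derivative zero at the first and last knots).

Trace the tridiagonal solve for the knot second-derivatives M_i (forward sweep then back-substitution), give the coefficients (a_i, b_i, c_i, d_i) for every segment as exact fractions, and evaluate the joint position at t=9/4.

  seg 0: a=-2 b=113/70 c=0 d=-39/140
  seg 1: a=-1 b=-121/70 c=-117/70 d=7/5
  seg 2: a=-3 b=-61/70 c=177/70 d=-59/140
S(9/4) = -3393/2240

Δ: Δ0=1/2, Δ1=-2, Δ2=5/2
row 1: diag=6, rhs=-15; c'=1/6, d'=-5/2
row 2: denom=6−1·1/6=35/6; d'=(27−1·-5/2)/(35/6)=177/35
back: M2=177/35
back: M1=-5/2−1/6·177/35=-117/35
M: M0=0, M1=-117/35, M2=177/35, M3=0
seg 0: a=-2, c=M0/2=0, d=(M1−M0)/(6·2)=-39/140, b=Δ0−h0·(2M0+M1)/6=113/70
seg 1: a=-1, c=M1/2=-117/70, d=(M2−M1)/(6·1)=7/5, b=Δ1−h1·(2M1+M2)/6=-121/70
seg 2: a=-3, c=M2/2=177/70, d=(M3−M2)/(6·2)=-59/140, b=Δ2−h2·(2M2+M3)/6=-61/70
t_q=9/4 → seg 1, τ=1/4; S=-1+-121/70·τ+-117/70·τ²+7/5·τ³=-3393/2240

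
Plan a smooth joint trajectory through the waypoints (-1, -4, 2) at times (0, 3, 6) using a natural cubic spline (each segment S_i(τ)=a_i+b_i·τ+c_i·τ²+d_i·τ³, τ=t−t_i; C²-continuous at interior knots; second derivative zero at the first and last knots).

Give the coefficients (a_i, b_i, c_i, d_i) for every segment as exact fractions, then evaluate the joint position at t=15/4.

  seg 0: a=-1 b=-7/4 c=0 d=1/12
  seg 1: a=-4 b=1/2 c=3/4 d=-1/12
S(15/4) = -829/256

Δ: Δ0=-1, Δ1=2
row 1: diag=12, rhs=18; c'=1/4, d'=3/2
back: M1=3/2
M: M0=0, M1=3/2, M2=0
seg 0: a=-1, c=M0/2=0, d=(M1−M0)/(6·3)=1/12, b=Δ0−h0·(2M0+M1)/6=-7/4
seg 1: a=-4, c=M1/2=3/4, d=(M2−M1)/(6·3)=-1/12, b=Δ1−h1·(2M1+M2)/6=1/2
t_q=15/4 → seg 1, τ=3/4; S=-4+1/2·τ+3/4·τ²+-1/12·τ³=-829/256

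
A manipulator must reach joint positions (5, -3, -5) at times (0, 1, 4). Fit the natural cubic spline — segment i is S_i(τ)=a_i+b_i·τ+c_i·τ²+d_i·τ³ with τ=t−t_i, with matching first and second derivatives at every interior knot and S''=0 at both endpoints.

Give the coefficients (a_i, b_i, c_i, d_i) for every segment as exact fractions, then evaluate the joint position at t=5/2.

  seg 0: a=5 b=-107/12 c=0 d=11/12
  seg 1: a=-3 b=-37/6 c=11/4 d=-11/36
S(5/2) = -227/32

Δ: Δ0=-8, Δ1=-2/3
row 1: diag=8, rhs=44; c'=3/8, d'=11/2
back: M1=11/2
M: M0=0, M1=11/2, M2=0
seg 0: a=5, c=M0/2=0, d=(M1−M0)/(6·1)=11/12, b=Δ0−h0·(2M0+M1)/6=-107/12
seg 1: a=-3, c=M1/2=11/4, d=(M2−M1)/(6·3)=-11/36, b=Δ1−h1·(2M1+M2)/6=-37/6
t_q=5/2 → seg 1, τ=3/2; S=-3+-37/6·τ+11/4·τ²+-11/36·τ³=-227/32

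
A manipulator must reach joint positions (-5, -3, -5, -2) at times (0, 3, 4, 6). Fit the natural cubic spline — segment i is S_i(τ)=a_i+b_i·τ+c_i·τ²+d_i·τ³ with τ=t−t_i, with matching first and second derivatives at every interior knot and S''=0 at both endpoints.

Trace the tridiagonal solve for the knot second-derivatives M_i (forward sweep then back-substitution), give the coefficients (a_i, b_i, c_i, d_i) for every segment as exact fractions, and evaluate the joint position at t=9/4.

  seg 0: a=-5 b=539/282 c=0 d=-13/94
  seg 1: a=-3 b=-257/141 c=-117/94 d=301/282
  seg 2: a=-5 b=-313/282 c=92/47 d=-46/141
S(9/4) = -13685/6016

Δ: Δ0=2/3, Δ1=-2, Δ2=3/2
row 1: diag=8, rhs=-16; c'=1/8, d'=-2
row 2: denom=6−1·1/8=47/8; d'=(21−1·-2)/(47/8)=184/47
back: M2=184/47
back: M1=-2−1/8·184/47=-117/47
M: M0=0, M1=-117/47, M2=184/47, M3=0
seg 0: a=-5, c=M0/2=0, d=(M1−M0)/(6·3)=-13/94, b=Δ0−h0·(2M0+M1)/6=539/282
seg 1: a=-3, c=M1/2=-117/94, d=(M2−M1)/(6·1)=301/282, b=Δ1−h1·(2M1+M2)/6=-257/141
seg 2: a=-5, c=M2/2=92/47, d=(M3−M2)/(6·2)=-46/141, b=Δ2−h2·(2M2+M3)/6=-313/282
t_q=9/4 → seg 0, τ=9/4; S=-5+539/282·τ+0·τ²+-13/94·τ³=-13685/6016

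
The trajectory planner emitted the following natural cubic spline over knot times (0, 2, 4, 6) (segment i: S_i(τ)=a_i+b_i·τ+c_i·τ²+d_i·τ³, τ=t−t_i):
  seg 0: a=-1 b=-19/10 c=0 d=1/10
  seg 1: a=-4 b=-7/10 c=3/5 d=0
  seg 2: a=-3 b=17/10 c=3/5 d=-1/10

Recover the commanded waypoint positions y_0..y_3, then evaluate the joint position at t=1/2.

y_0=-1 y_1=-4 y_2=-3 y_3=2
S(1/2) = -31/16

y_0 = S_0(0) = a_0 = -1
y_1 = S_1(0) = a_1 = -4
y_2 = S_2(0) = a_2 = -3
y_3 = S_2(2) = 2
t_q=1/2 is in segment 0 (τ=1/2); S_0(τ)=-31/16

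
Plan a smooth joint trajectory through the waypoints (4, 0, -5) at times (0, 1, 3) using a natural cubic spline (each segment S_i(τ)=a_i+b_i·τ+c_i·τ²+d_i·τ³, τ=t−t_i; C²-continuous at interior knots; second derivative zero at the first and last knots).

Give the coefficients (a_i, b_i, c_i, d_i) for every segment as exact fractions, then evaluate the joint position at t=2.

  seg 0: a=4 b=-17/4 c=0 d=1/4
  seg 1: a=0 b=-7/2 c=3/4 d=-1/8
S(2) = -23/8

Δ: Δ0=-4, Δ1=-5/2
row 1: diag=6, rhs=9; c'=1/3, d'=3/2
back: M1=3/2
M: M0=0, M1=3/2, M2=0
seg 0: a=4, c=M0/2=0, d=(M1−M0)/(6·1)=1/4, b=Δ0−h0·(2M0+M1)/6=-17/4
seg 1: a=0, c=M1/2=3/4, d=(M2−M1)/(6·2)=-1/8, b=Δ1−h1·(2M1+M2)/6=-7/2
t_q=2 → seg 1, τ=1; S=0+-7/2·τ+3/4·τ²+-1/8·τ³=-23/8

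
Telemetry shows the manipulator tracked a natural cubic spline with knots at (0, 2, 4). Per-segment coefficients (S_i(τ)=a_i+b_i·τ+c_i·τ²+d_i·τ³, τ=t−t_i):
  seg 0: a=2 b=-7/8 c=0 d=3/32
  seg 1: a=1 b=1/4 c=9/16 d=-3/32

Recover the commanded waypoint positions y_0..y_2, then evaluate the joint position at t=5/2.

y_0=2 y_1=1 y_2=3
S(5/2) = 321/256

y_0 = S_0(0) = a_0 = 2
y_1 = S_1(0) = a_1 = 1
y_2 = S_1(2) = 3
t_q=5/2 is in segment 1 (τ=1/2); S_1(τ)=321/256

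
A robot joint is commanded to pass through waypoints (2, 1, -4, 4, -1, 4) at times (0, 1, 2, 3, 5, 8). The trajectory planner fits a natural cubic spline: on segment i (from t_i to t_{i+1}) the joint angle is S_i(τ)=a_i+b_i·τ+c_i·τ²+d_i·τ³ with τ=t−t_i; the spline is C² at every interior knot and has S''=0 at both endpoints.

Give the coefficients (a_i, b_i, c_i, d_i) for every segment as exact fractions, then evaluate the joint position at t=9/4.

  seg 0: a=2 b=673/600 c=0 d=-1273/600
  seg 1: a=1 b=-1573/300 c=-1273/200 d=793/120
  seg 2: a=-4 b=1111/600 c=673/50 d=-4387/600
  seg 3: a=4 b=2051/300 c=-339/40 d=571/300
  seg 4: a=-1 b=-1267/300 c=589/200 d=-589/1800
S(9/4) = -35969/12800

Δ: Δ0=-1, Δ1=-5, Δ2=8, Δ3=-5/2, Δ4=5/3
row 1: diag=4, rhs=-24; c'=1/4, d'=-6
row 2: denom=4−1·1/4=15/4; d'=(78−1·-6)/(15/4)=112/5
row 3: denom=6−1·4/15=86/15; d'=(-63−1·112/5)/(86/15)=-1281/86
row 4: denom=10−2·15/43=400/43; d'=(25−2·-1281/86)/(400/43)=589/100
back: M4=589/100
back: M3=-1281/86−15/43·589/100=-339/20
back: M2=112/5−4/15·-339/20=673/25
back: M1=-6−1/4·673/25=-1273/100
M: M0=0, M1=-1273/100, M2=673/25, M3=-339/20, M4=589/100, M5=0
seg 0: a=2, c=M0/2=0, d=(M1−M0)/(6·1)=-1273/600, b=Δ0−h0·(2M0+M1)/6=673/600
seg 1: a=1, c=M1/2=-1273/200, d=(M2−M1)/(6·1)=793/120, b=Δ1−h1·(2M1+M2)/6=-1573/300
seg 2: a=-4, c=M2/2=673/50, d=(M3−M2)/(6·1)=-4387/600, b=Δ2−h2·(2M2+M3)/6=1111/600
seg 3: a=4, c=M3/2=-339/40, d=(M4−M3)/(6·2)=571/300, b=Δ3−h3·(2M3+M4)/6=2051/300
seg 4: a=-1, c=M4/2=589/200, d=(M5−M4)/(6·3)=-589/1800, b=Δ4−h4·(2M4+M5)/6=-1267/300
t_q=9/4 → seg 2, τ=1/4; S=-4+1111/600·τ+673/50·τ²+-4387/600·τ³=-35969/12800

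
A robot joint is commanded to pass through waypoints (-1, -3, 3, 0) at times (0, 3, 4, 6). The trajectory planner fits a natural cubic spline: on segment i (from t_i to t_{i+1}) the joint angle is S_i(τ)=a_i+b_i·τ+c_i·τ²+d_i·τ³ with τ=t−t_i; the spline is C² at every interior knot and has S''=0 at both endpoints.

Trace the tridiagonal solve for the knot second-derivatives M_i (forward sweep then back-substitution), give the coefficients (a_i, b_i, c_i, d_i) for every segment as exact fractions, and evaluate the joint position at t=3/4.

  seg 0: a=-1 b=-1043/282 c=0 d=95/282
  seg 1: a=-3 b=761/141 c=285/94 d=-685/282
  seg 2: a=3 b=1177/282 c=-200/47 d=100/141
S(3/4) = -21849/6016

Δ: Δ0=-2/3, Δ1=6, Δ2=-3/2
row 1: diag=8, rhs=40; c'=1/8, d'=5
row 2: denom=6−1·1/8=47/8; d'=(-45−1·5)/(47/8)=-400/47
back: M2=-400/47
back: M1=5−1/8·-400/47=285/47
M: M0=0, M1=285/47, M2=-400/47, M3=0
seg 0: a=-1, c=M0/2=0, d=(M1−M0)/(6·3)=95/282, b=Δ0−h0·(2M0+M1)/6=-1043/282
seg 1: a=-3, c=M1/2=285/94, d=(M2−M1)/(6·1)=-685/282, b=Δ1−h1·(2M1+M2)/6=761/141
seg 2: a=3, c=M2/2=-200/47, d=(M3−M2)/(6·2)=100/141, b=Δ2−h2·(2M2+M3)/6=1177/282
t_q=3/4 → seg 0, τ=3/4; S=-1+-1043/282·τ+0·τ²+95/282·τ³=-21849/6016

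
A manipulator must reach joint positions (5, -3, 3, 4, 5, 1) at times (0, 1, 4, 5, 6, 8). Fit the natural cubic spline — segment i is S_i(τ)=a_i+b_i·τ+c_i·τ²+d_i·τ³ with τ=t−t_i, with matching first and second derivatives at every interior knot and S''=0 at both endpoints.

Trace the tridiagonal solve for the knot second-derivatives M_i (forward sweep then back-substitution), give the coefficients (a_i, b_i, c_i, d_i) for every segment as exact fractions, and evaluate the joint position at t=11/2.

Δ: Δ0=-8, Δ1=2, Δ2=1, Δ3=1, Δ4=-2
row 1: diag=8, rhs=60; c'=3/8, d'=15/2
row 2: denom=8−3·3/8=55/8; d'=(-6−3·15/2)/(55/8)=-228/55
row 3: denom=4−1·8/55=212/55; d'=(0−1·-228/55)/(212/55)=57/53
row 4: denom=6−1·55/212=1217/212; d'=(-18−1·57/53)/(1217/212)=-4044/1217
back: M4=-4044/1217
back: M3=57/53−55/212·-4044/1217=2358/1217
back: M2=-228/55−8/55·2358/1217=-5388/1217
back: M1=15/2−3/8·-5388/1217=11148/1217
M: M0=0, M1=11148/1217, M2=-5388/1217, M3=2358/1217, M4=-4044/1217, M5=0
seg 0: a=5, c=M0/2=0, d=(M1−M0)/(6·1)=1858/1217, b=Δ0−h0·(2M0+M1)/6=-11594/1217
seg 1: a=-3, c=M1/2=5574/1217, d=(M2−M1)/(6·3)=-2756/3651, b=Δ1−h1·(2M1+M2)/6=-6020/1217
seg 2: a=3, c=M2/2=-2694/1217, d=(M3−M2)/(6·1)=1291/1217, b=Δ2−h2·(2M2+M3)/6=2620/1217
seg 3: a=4, c=M3/2=1179/1217, d=(M4−M3)/(6·1)=-1067/1217, b=Δ3−h3·(2M3+M4)/6=1105/1217
seg 4: a=5, c=M4/2=-2022/1217, d=(M5−M4)/(6·2)=337/1217, b=Δ4−h4·(2M4+M5)/6=262/1217
t_q=11/2 → seg 3, τ=1/2; S=4+1105/1217·τ+1179/1217·τ²+-1067/1217·τ³=44655/9736

  seg 0: a=5 b=-11594/1217 c=0 d=1858/1217
  seg 1: a=-3 b=-6020/1217 c=5574/1217 d=-2756/3651
  seg 2: a=3 b=2620/1217 c=-2694/1217 d=1291/1217
  seg 3: a=4 b=1105/1217 c=1179/1217 d=-1067/1217
  seg 4: a=5 b=262/1217 c=-2022/1217 d=337/1217
S(11/2) = 44655/9736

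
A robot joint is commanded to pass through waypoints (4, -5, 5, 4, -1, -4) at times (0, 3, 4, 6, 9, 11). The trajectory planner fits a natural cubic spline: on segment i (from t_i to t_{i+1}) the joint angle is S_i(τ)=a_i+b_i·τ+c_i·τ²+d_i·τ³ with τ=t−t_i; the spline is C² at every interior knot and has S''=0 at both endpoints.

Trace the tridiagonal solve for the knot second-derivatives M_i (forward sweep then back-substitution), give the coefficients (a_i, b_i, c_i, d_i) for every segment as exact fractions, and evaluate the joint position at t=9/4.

Δ: Δ0=-3, Δ1=10, Δ2=-1/2, Δ3=-5/3, Δ4=-3/2
row 1: diag=8, rhs=78; c'=1/8, d'=39/4
row 2: denom=6−1·1/8=47/8; d'=(-63−1·39/4)/(47/8)=-582/47
row 3: denom=10−2·16/47=438/47; d'=(-7−2·-582/47)/(438/47)=835/438
row 4: denom=10−3·47/146=1319/146; d'=(1−3·835/438)/(1319/146)=-689/1319
back: M4=-689/1319
back: M3=835/438−47/146·-689/1319=8209/3957
back: M2=-582/47−16/47·8209/3957=-51794/3957
back: M1=39/4−1/8·-51794/3957=45055/3957
M: M0=0, M1=45055/3957, M2=-51794/3957, M3=8209/3957, M4=-689/1319, M5=0
seg 0: a=4, c=M0/2=0, d=(M1−M0)/(6·3)=45055/71226, b=Δ0−h0·(2M0+M1)/6=-68797/7914
seg 1: a=-5, c=M1/2=45055/7914, d=(M2−M1)/(6·1)=-10761/2638, b=Δ1−h1·(2M1+M2)/6=33184/3957
seg 2: a=5, c=M2/2=-25897/3957, d=(M3−M2)/(6·2)=6667/5276, b=Δ2−h2·(2M2+M3)/6=59629/7914
seg 3: a=4, c=M3/2=8209/7914, d=(M4−M3)/(6·3)=-5138/35613, b=Δ3−h3·(2M3+M4)/6=-27541/7914
seg 4: a=-1, c=M4/2=-689/2638, d=(M5−M4)/(6·2)=689/15828, b=Δ4−h4·(2M4+M5)/6=-9115/7914
t_q=9/4 → seg 0, τ=9/4; S=4+-68797/7914·τ+0·τ²+45055/71226·τ³=-1410443/168832

  seg 0: a=4 b=-68797/7914 c=0 d=45055/71226
  seg 1: a=-5 b=33184/3957 c=45055/7914 d=-10761/2638
  seg 2: a=5 b=59629/7914 c=-25897/3957 d=6667/5276
  seg 3: a=4 b=-27541/7914 c=8209/7914 d=-5138/35613
  seg 4: a=-1 b=-9115/7914 c=-689/2638 d=689/15828
S(9/4) = -1410443/168832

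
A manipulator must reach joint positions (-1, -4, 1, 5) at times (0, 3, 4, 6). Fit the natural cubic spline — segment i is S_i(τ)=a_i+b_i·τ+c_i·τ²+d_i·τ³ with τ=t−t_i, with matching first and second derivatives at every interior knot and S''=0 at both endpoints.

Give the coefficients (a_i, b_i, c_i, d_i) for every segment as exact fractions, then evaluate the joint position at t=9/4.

Δ: Δ0=-1, Δ1=5, Δ2=2
row 1: diag=8, rhs=36; c'=1/8, d'=9/2
row 2: denom=6−1·1/8=47/8; d'=(-18−1·9/2)/(47/8)=-180/47
back: M2=-180/47
back: M1=9/2−1/8·-180/47=234/47
M: M0=0, M1=234/47, M2=-180/47, M3=0
seg 0: a=-1, c=M0/2=0, d=(M1−M0)/(6·3)=13/47, b=Δ0−h0·(2M0+M1)/6=-164/47
seg 1: a=-4, c=M1/2=117/47, d=(M2−M1)/(6·1)=-69/47, b=Δ1−h1·(2M1+M2)/6=187/47
seg 2: a=1, c=M2/2=-90/47, d=(M3−M2)/(6·2)=15/47, b=Δ2−h2·(2M2+M3)/6=214/47
t_q=9/4 → seg 0, τ=9/4; S=-1+-164/47·τ+0·τ²+13/47·τ³=-17147/3008

  seg 0: a=-1 b=-164/47 c=0 d=13/47
  seg 1: a=-4 b=187/47 c=117/47 d=-69/47
  seg 2: a=1 b=214/47 c=-90/47 d=15/47
S(9/4) = -17147/3008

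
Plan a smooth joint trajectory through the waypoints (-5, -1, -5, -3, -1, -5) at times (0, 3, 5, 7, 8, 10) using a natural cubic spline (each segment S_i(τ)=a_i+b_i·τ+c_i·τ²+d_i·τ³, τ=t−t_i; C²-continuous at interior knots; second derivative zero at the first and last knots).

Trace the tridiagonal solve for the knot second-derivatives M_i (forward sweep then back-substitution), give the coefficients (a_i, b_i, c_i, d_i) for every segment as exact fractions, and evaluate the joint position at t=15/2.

  seg 0: a=-5 b=1889/726 c=0 d=-307/2178
  seg 1: a=-1 b=-437/363 c=-307/242 d=158/363
  seg 2: a=-5 b=-383/363 c=325/242 d=-229/1452
  seg 3: a=-3 b=80/33 c=48/121 d=-298/363
  seg 4: a=-1 b=274/363 c=-250/121 d=125/363
S(15/2) = -867/484

Δ: Δ0=4/3, Δ1=-2, Δ2=1, Δ3=2, Δ4=-2
row 1: diag=10, rhs=-20; c'=1/5, d'=-2
row 2: denom=8−2·1/5=38/5; d'=(18−2·-2)/(38/5)=55/19
row 3: denom=6−2·5/19=104/19; d'=(6−2·55/19)/(104/19)=1/26
row 4: denom=6−1·19/104=605/104; d'=(-24−1·1/26)/(605/104)=-500/121
back: M4=-500/121
back: M3=1/26−19/104·-500/121=96/121
back: M2=55/19−5/19·96/121=325/121
back: M1=-2−1/5·325/121=-307/121
M: M0=0, M1=-307/121, M2=325/121, M3=96/121, M4=-500/121, M5=0
seg 0: a=-5, c=M0/2=0, d=(M1−M0)/(6·3)=-307/2178, b=Δ0−h0·(2M0+M1)/6=1889/726
seg 1: a=-1, c=M1/2=-307/242, d=(M2−M1)/(6·2)=158/363, b=Δ1−h1·(2M1+M2)/6=-437/363
seg 2: a=-5, c=M2/2=325/242, d=(M3−M2)/(6·2)=-229/1452, b=Δ2−h2·(2M2+M3)/6=-383/363
seg 3: a=-3, c=M3/2=48/121, d=(M4−M3)/(6·1)=-298/363, b=Δ3−h3·(2M3+M4)/6=80/33
seg 4: a=-1, c=M4/2=-250/121, d=(M5−M4)/(6·2)=125/363, b=Δ4−h4·(2M4+M5)/6=274/363
t_q=15/2 → seg 3, τ=1/2; S=-3+80/33·τ+48/121·τ²+-298/363·τ³=-867/484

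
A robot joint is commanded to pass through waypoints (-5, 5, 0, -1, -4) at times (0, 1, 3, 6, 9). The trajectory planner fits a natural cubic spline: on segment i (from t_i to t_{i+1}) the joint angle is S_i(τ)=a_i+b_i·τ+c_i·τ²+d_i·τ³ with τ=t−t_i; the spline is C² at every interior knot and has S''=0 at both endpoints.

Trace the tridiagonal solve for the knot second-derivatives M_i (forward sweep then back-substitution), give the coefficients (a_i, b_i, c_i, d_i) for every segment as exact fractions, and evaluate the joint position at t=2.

Δ: Δ0=10, Δ1=-5/2, Δ2=-1/3, Δ3=-1
row 1: diag=6, rhs=-75; c'=1/3, d'=-25/2
row 2: denom=10−2·1/3=28/3; d'=(13−2·-25/2)/(28/3)=57/14
row 3: denom=12−3·9/28=309/28; d'=(-4−3·57/14)/(309/28)=-454/309
back: M3=-454/309
back: M2=57/14−9/28·-454/309=468/103
back: M1=-25/2−1/3·468/103=-2887/206
M: M0=0, M1=-2887/206, M2=468/103, M3=-454/309, M4=0
seg 0: a=-5, c=M0/2=0, d=(M1−M0)/(6·1)=-2887/1236, b=Δ0−h0·(2M0+M1)/6=15247/1236
seg 1: a=5, c=M1/2=-2887/412, d=(M2−M1)/(6·2)=3823/2472, b=Δ1−h1·(2M1+M2)/6=3293/618
seg 2: a=0, c=M2/2=234/103, d=(M3−M2)/(6·3)=-929/2781, b=Δ2−h2·(2M2+M3)/6=-1280/309
seg 3: a=-1, c=M3/2=-227/309, d=(M4−M3)/(6·3)=227/2781, b=Δ3−h3·(2M3+M4)/6=145/309
t_q=2 → seg 1, τ=1; S=5+3293/618·τ+-2887/412·τ²+3823/2472·τ³=4011/824

  seg 0: a=-5 b=15247/1236 c=0 d=-2887/1236
  seg 1: a=5 b=3293/618 c=-2887/412 d=3823/2472
  seg 2: a=0 b=-1280/309 c=234/103 d=-929/2781
  seg 3: a=-1 b=145/309 c=-227/309 d=227/2781
S(2) = 4011/824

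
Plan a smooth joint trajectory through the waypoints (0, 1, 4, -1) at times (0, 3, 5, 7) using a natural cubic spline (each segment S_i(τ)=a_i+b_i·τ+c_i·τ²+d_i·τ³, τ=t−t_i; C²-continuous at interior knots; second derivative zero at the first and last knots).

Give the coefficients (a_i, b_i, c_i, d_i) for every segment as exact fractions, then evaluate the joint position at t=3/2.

Δ: Δ0=1/3, Δ1=3/2, Δ2=-5/2
row 1: diag=10, rhs=7; c'=1/5, d'=7/10
row 2: denom=8−2·1/5=38/5; d'=(-24−2·7/10)/(38/5)=-127/38
back: M2=-127/38
back: M1=7/10−1/5·-127/38=26/19
M: M0=0, M1=26/19, M2=-127/38, M3=0
seg 0: a=0, c=M0/2=0, d=(M1−M0)/(6·3)=13/171, b=Δ0−h0·(2M0+M1)/6=-20/57
seg 1: a=1, c=M1/2=13/19, d=(M2−M1)/(6·2)=-179/456, b=Δ1−h1·(2M1+M2)/6=97/57
seg 2: a=4, c=M2/2=-127/76, d=(M3−M2)/(6·2)=127/456, b=Δ2−h2·(2M2+M3)/6=-31/114
t_q=3/2 → seg 0, τ=3/2; S=0+-20/57·τ+0·τ²+13/171·τ³=-41/152

  seg 0: a=0 b=-20/57 c=0 d=13/171
  seg 1: a=1 b=97/57 c=13/19 d=-179/456
  seg 2: a=4 b=-31/114 c=-127/76 d=127/456
S(3/2) = -41/152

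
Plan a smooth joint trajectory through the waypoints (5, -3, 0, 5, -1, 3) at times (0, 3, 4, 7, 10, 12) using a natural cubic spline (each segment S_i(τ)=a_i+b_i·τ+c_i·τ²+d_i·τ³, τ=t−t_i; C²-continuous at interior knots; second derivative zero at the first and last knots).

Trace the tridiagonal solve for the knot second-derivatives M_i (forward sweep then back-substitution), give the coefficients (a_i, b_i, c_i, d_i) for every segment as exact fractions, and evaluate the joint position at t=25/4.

  seg 0: a=5 b=-10100/2091 c=0 d=1508/6273
  seg 1: a=-3 b=3472/2091 c=1508/697 d=-1723/2091
  seg 2: a=0 b=7351/2091 c=-215/697 d=-1931/18819
  seg 3: a=5 b=-136/123 c=-2576/2091 d=5858/18819
  seg 4: a=-1 b=-194/2091 c=1094/697 d=-547/2091
S(25/4) = 231051/44608

Δ: Δ0=-8/3, Δ1=3, Δ2=5/3, Δ3=-2, Δ4=2
row 1: diag=8, rhs=34; c'=1/8, d'=17/4
row 2: denom=8−1·1/8=63/8; d'=(-8−1·17/4)/(63/8)=-14/9
row 3: denom=12−3·8/21=76/7; d'=(-22−3·-14/9)/(76/7)=-91/57
row 4: denom=10−3·21/76=697/76; d'=(24−3·-91/57)/(697/76)=2188/697
back: M4=2188/697
back: M3=-91/57−21/76·2188/697=-5152/2091
back: M2=-14/9−8/21·-5152/2091=-430/697
back: M1=17/4−1/8·-430/697=3016/697
M: M0=0, M1=3016/697, M2=-430/697, M3=-5152/2091, M4=2188/697, M5=0
seg 0: a=5, c=M0/2=0, d=(M1−M0)/(6·3)=1508/6273, b=Δ0−h0·(2M0+M1)/6=-10100/2091
seg 1: a=-3, c=M1/2=1508/697, d=(M2−M1)/(6·1)=-1723/2091, b=Δ1−h1·(2M1+M2)/6=3472/2091
seg 2: a=0, c=M2/2=-215/697, d=(M3−M2)/(6·3)=-1931/18819, b=Δ2−h2·(2M2+M3)/6=7351/2091
seg 3: a=5, c=M3/2=-2576/2091, d=(M4−M3)/(6·3)=5858/18819, b=Δ3−h3·(2M3+M4)/6=-136/123
seg 4: a=-1, c=M4/2=1094/697, d=(M5−M4)/(6·2)=-547/2091, b=Δ4−h4·(2M4+M5)/6=-194/2091
t_q=25/4 → seg 2, τ=9/4; S=0+7351/2091·τ+-215/697·τ²+-1931/18819·τ³=231051/44608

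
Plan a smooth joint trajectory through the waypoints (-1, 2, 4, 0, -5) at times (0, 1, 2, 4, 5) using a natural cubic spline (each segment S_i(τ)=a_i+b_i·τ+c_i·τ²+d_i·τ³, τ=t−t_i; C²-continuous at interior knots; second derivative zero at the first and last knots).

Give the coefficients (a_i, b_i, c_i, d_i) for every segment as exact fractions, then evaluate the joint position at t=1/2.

  seg 0: a=-1 b=190/61 c=0 d=-7/61
  seg 1: a=2 b=169/61 c=-21/61 d=-26/61
  seg 2: a=4 b=49/61 c=-99/61 d=27/244
  seg 3: a=0 b=-266/61 c=-117/122 d=39/122
S(1/2) = 265/488

Δ: Δ0=3, Δ1=2, Δ2=-2, Δ3=-5
row 1: diag=4, rhs=-6; c'=1/4, d'=-3/2
row 2: denom=6−1·1/4=23/4; d'=(-24−1·-3/2)/(23/4)=-90/23
row 3: denom=6−2·8/23=122/23; d'=(-18−2·-90/23)/(122/23)=-117/61
back: M3=-117/61
back: M2=-90/23−8/23·-117/61=-198/61
back: M1=-3/2−1/4·-198/61=-42/61
M: M0=0, M1=-42/61, M2=-198/61, M3=-117/61, M4=0
seg 0: a=-1, c=M0/2=0, d=(M1−M0)/(6·1)=-7/61, b=Δ0−h0·(2M0+M1)/6=190/61
seg 1: a=2, c=M1/2=-21/61, d=(M2−M1)/(6·1)=-26/61, b=Δ1−h1·(2M1+M2)/6=169/61
seg 2: a=4, c=M2/2=-99/61, d=(M3−M2)/(6·2)=27/244, b=Δ2−h2·(2M2+M3)/6=49/61
seg 3: a=0, c=M3/2=-117/122, d=(M4−M3)/(6·1)=39/122, b=Δ3−h3·(2M3+M4)/6=-266/61
t_q=1/2 → seg 0, τ=1/2; S=-1+190/61·τ+0·τ²+-7/61·τ³=265/488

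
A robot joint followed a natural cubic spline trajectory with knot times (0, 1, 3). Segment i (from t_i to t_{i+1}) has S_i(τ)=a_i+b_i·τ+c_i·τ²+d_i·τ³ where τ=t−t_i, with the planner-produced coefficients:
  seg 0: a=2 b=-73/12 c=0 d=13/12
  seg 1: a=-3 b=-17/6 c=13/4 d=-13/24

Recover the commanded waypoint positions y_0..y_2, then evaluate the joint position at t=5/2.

y_0 = S_0(0) = a_0 = 2
y_1 = S_1(0) = a_1 = -3
y_2 = S_1(2) = 0
t_q=5/2 is in segment 1 (τ=3/2); S_1(τ)=-113/64

y_0=2 y_1=-3 y_2=0
S(5/2) = -113/64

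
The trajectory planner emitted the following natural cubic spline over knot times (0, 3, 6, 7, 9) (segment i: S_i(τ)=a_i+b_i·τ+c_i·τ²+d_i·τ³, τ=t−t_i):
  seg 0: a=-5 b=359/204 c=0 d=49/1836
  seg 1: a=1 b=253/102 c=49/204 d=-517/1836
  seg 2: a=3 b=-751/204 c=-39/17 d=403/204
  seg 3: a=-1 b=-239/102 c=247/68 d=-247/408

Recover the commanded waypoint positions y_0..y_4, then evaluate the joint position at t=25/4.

y_0=-5 y_1=1 y_2=3 y_3=-1 y_4=4
S(25/4) = 8561/4352

y_0 = S_0(0) = a_0 = -5
y_1 = S_1(0) = a_1 = 1
y_2 = S_2(0) = a_2 = 3
y_3 = S_3(0) = a_3 = -1
y_4 = S_3(2) = 4
t_q=25/4 is in segment 2 (τ=1/4); S_2(τ)=8561/4352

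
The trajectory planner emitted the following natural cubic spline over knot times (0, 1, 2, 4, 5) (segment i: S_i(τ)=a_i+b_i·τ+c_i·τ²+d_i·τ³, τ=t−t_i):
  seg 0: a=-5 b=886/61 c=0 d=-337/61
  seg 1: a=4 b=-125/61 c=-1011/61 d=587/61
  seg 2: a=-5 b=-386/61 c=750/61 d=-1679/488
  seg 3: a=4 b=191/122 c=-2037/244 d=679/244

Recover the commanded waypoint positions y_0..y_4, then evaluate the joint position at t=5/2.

y_0 = S_0(0) = a_0 = -5
y_1 = S_1(0) = a_1 = 4
y_2 = S_2(0) = a_2 = -5
y_3 = S_3(0) = a_3 = 4
y_4 = S_3(1) = 0
t_q=5/2 is in segment 2 (τ=1/2); S_2(τ)=-21551/3904

y_0=-5 y_1=4 y_2=-5 y_3=4 y_4=0
S(5/2) = -21551/3904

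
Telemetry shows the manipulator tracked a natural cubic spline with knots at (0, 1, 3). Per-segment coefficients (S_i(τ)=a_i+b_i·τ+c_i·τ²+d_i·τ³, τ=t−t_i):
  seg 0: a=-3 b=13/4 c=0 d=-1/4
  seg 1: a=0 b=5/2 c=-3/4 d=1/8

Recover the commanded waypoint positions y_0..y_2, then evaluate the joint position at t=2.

y_0=-3 y_1=0 y_2=3
S(2) = 15/8

y_0 = S_0(0) = a_0 = -3
y_1 = S_1(0) = a_1 = 0
y_2 = S_1(2) = 3
t_q=2 is in segment 1 (τ=1); S_1(τ)=15/8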